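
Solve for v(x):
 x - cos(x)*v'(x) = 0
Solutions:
 v(x) = C1 + Integral(x/cos(x), x)


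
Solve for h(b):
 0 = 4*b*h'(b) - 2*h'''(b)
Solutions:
 h(b) = C1 + Integral(C2*airyai(2^(1/3)*b) + C3*airybi(2^(1/3)*b), b)


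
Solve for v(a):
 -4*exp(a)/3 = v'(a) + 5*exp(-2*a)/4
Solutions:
 v(a) = C1 - 4*exp(a)/3 + 5*exp(-2*a)/8


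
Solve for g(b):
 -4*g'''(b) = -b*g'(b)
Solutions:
 g(b) = C1 + Integral(C2*airyai(2^(1/3)*b/2) + C3*airybi(2^(1/3)*b/2), b)


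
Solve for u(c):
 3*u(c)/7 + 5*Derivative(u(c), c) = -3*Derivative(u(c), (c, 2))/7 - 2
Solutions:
 u(c) = C1*exp(c*(-35 + sqrt(1189))/6) + C2*exp(-c*(sqrt(1189) + 35)/6) - 14/3


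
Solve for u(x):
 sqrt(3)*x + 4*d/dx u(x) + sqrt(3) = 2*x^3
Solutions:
 u(x) = C1 + x^4/8 - sqrt(3)*x^2/8 - sqrt(3)*x/4


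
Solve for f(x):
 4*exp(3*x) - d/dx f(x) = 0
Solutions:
 f(x) = C1 + 4*exp(3*x)/3


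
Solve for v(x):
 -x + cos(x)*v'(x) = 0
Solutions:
 v(x) = C1 + Integral(x/cos(x), x)


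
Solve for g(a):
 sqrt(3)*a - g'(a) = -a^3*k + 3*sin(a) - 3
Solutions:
 g(a) = C1 + a^4*k/4 + sqrt(3)*a^2/2 + 3*a + 3*cos(a)


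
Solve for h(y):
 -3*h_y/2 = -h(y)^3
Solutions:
 h(y) = -sqrt(6)*sqrt(-1/(C1 + 2*y))/2
 h(y) = sqrt(6)*sqrt(-1/(C1 + 2*y))/2


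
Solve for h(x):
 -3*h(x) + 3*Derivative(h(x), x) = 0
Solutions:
 h(x) = C1*exp(x)


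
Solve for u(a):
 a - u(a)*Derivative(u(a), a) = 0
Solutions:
 u(a) = -sqrt(C1 + a^2)
 u(a) = sqrt(C1 + a^2)


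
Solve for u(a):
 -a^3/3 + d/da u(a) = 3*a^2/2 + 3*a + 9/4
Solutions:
 u(a) = C1 + a^4/12 + a^3/2 + 3*a^2/2 + 9*a/4


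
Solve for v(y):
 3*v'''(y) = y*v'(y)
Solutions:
 v(y) = C1 + Integral(C2*airyai(3^(2/3)*y/3) + C3*airybi(3^(2/3)*y/3), y)


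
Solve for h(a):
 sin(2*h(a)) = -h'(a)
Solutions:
 h(a) = pi - acos((-C1 - exp(4*a))/(C1 - exp(4*a)))/2
 h(a) = acos((-C1 - exp(4*a))/(C1 - exp(4*a)))/2


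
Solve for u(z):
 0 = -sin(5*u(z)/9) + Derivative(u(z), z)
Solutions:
 -z + 9*log(cos(5*u(z)/9) - 1)/10 - 9*log(cos(5*u(z)/9) + 1)/10 = C1


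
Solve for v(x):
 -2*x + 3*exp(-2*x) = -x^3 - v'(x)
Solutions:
 v(x) = C1 - x^4/4 + x^2 + 3*exp(-2*x)/2


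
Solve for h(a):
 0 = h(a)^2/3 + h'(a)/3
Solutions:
 h(a) = 1/(C1 + a)


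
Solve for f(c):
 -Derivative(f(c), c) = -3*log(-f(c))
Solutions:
 -li(-f(c)) = C1 + 3*c


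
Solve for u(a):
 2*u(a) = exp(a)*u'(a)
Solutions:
 u(a) = C1*exp(-2*exp(-a))


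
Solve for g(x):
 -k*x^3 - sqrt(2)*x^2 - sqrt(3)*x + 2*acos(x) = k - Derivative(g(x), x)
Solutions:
 g(x) = C1 + k*x^4/4 + k*x + sqrt(2)*x^3/3 + sqrt(3)*x^2/2 - 2*x*acos(x) + 2*sqrt(1 - x^2)


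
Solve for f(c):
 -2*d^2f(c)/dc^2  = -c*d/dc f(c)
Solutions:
 f(c) = C1 + C2*erfi(c/2)


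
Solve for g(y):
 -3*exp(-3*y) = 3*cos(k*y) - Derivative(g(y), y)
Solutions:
 g(y) = C1 - exp(-3*y) + 3*sin(k*y)/k


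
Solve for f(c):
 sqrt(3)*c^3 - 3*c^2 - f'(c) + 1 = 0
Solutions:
 f(c) = C1 + sqrt(3)*c^4/4 - c^3 + c


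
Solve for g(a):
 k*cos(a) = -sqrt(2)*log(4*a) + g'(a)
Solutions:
 g(a) = C1 + sqrt(2)*a*(log(a) - 1) + 2*sqrt(2)*a*log(2) + k*sin(a)


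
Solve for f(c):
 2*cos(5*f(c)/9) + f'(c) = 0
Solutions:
 2*c - 9*log(sin(5*f(c)/9) - 1)/10 + 9*log(sin(5*f(c)/9) + 1)/10 = C1


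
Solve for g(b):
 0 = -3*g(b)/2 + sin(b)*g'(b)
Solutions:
 g(b) = C1*(cos(b) - 1)^(3/4)/(cos(b) + 1)^(3/4)


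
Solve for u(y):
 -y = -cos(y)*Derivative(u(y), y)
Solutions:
 u(y) = C1 + Integral(y/cos(y), y)


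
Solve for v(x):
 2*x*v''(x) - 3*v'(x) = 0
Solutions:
 v(x) = C1 + C2*x^(5/2)


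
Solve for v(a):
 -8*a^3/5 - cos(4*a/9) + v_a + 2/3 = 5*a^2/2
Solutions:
 v(a) = C1 + 2*a^4/5 + 5*a^3/6 - 2*a/3 + 9*sin(4*a/9)/4


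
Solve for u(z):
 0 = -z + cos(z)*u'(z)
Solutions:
 u(z) = C1 + Integral(z/cos(z), z)


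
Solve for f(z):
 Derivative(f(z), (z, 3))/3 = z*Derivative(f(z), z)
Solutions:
 f(z) = C1 + Integral(C2*airyai(3^(1/3)*z) + C3*airybi(3^(1/3)*z), z)


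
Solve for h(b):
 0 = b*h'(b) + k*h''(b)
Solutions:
 h(b) = C1 + C2*sqrt(k)*erf(sqrt(2)*b*sqrt(1/k)/2)


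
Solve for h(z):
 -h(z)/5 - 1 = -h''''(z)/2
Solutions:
 h(z) = C1*exp(-2^(1/4)*5^(3/4)*z/5) + C2*exp(2^(1/4)*5^(3/4)*z/5) + C3*sin(2^(1/4)*5^(3/4)*z/5) + C4*cos(2^(1/4)*5^(3/4)*z/5) - 5


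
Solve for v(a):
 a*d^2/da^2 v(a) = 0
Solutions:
 v(a) = C1 + C2*a


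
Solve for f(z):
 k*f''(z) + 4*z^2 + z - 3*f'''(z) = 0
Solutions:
 f(z) = C1 + C2*z + C3*exp(k*z/3) - z^4/(3*k) + z^3*(-1/6 - 4/k)/k + z^2*(-3/2 - 36/k)/k^2


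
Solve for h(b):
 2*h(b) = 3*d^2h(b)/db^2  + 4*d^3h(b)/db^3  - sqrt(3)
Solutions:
 h(b) = C1*exp(-b*((4*sqrt(14) + 15)^(-1/3) + 2 + (4*sqrt(14) + 15)^(1/3))/8)*sin(sqrt(3)*b*(-(4*sqrt(14) + 15)^(1/3) + (4*sqrt(14) + 15)^(-1/3))/8) + C2*exp(-b*((4*sqrt(14) + 15)^(-1/3) + 2 + (4*sqrt(14) + 15)^(1/3))/8)*cos(sqrt(3)*b*(-(4*sqrt(14) + 15)^(1/3) + (4*sqrt(14) + 15)^(-1/3))/8) + C3*exp(b*(-1 + (4*sqrt(14) + 15)^(-1/3) + (4*sqrt(14) + 15)^(1/3))/4) - sqrt(3)/2


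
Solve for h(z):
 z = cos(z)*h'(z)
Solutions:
 h(z) = C1 + Integral(z/cos(z), z)


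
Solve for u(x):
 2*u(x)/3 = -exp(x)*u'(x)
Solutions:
 u(x) = C1*exp(2*exp(-x)/3)


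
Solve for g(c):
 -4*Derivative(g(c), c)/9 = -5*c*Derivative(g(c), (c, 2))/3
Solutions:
 g(c) = C1 + C2*c^(19/15)


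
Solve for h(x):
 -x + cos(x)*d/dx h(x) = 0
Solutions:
 h(x) = C1 + Integral(x/cos(x), x)


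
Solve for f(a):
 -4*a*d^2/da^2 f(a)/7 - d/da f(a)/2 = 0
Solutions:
 f(a) = C1 + C2*a^(1/8)


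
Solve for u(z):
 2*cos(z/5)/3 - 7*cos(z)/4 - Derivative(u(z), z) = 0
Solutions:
 u(z) = C1 + 10*sin(z/5)/3 - 7*sin(z)/4


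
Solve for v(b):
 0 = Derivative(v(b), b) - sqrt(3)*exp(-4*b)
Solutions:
 v(b) = C1 - sqrt(3)*exp(-4*b)/4


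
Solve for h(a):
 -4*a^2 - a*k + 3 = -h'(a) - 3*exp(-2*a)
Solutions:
 h(a) = C1 + 4*a^3/3 + a^2*k/2 - 3*a + 3*exp(-2*a)/2


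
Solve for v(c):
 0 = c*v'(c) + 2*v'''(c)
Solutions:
 v(c) = C1 + Integral(C2*airyai(-2^(2/3)*c/2) + C3*airybi(-2^(2/3)*c/2), c)


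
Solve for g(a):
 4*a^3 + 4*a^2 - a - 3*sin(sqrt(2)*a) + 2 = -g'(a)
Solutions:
 g(a) = C1 - a^4 - 4*a^3/3 + a^2/2 - 2*a - 3*sqrt(2)*cos(sqrt(2)*a)/2


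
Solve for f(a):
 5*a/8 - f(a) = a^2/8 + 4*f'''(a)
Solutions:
 f(a) = C3*exp(-2^(1/3)*a/2) - a^2/8 + 5*a/8 + (C1*sin(2^(1/3)*sqrt(3)*a/4) + C2*cos(2^(1/3)*sqrt(3)*a/4))*exp(2^(1/3)*a/4)


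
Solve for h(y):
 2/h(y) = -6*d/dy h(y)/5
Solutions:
 h(y) = -sqrt(C1 - 30*y)/3
 h(y) = sqrt(C1 - 30*y)/3


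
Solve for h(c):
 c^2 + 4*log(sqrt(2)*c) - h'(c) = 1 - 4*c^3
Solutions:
 h(c) = C1 + c^4 + c^3/3 + 4*c*log(c) - 5*c + c*log(4)


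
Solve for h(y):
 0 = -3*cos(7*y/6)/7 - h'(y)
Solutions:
 h(y) = C1 - 18*sin(7*y/6)/49


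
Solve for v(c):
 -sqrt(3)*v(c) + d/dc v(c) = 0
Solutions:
 v(c) = C1*exp(sqrt(3)*c)


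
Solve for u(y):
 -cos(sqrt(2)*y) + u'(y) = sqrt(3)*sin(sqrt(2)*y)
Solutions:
 u(y) = C1 - sqrt(2)*cos(sqrt(2)*y + pi/6)


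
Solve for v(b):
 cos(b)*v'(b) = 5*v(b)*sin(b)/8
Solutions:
 v(b) = C1/cos(b)^(5/8)


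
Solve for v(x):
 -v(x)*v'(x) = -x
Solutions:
 v(x) = -sqrt(C1 + x^2)
 v(x) = sqrt(C1 + x^2)


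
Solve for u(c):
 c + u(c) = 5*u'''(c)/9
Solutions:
 u(c) = C3*exp(15^(2/3)*c/5) - c + (C1*sin(3*3^(1/6)*5^(2/3)*c/10) + C2*cos(3*3^(1/6)*5^(2/3)*c/10))*exp(-15^(2/3)*c/10)


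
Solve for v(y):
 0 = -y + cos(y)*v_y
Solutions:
 v(y) = C1 + Integral(y/cos(y), y)


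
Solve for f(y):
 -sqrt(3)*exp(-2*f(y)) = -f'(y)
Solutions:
 f(y) = log(-sqrt(C1 + 2*sqrt(3)*y))
 f(y) = log(C1 + 2*sqrt(3)*y)/2


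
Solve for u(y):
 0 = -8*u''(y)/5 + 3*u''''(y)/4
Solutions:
 u(y) = C1 + C2*y + C3*exp(-4*sqrt(30)*y/15) + C4*exp(4*sqrt(30)*y/15)


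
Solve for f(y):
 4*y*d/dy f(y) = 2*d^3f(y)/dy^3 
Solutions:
 f(y) = C1 + Integral(C2*airyai(2^(1/3)*y) + C3*airybi(2^(1/3)*y), y)


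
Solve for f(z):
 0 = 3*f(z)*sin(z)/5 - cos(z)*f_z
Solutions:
 f(z) = C1/cos(z)^(3/5)


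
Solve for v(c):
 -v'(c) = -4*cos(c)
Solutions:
 v(c) = C1 + 4*sin(c)


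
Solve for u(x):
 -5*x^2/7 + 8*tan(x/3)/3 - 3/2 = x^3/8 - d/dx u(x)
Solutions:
 u(x) = C1 + x^4/32 + 5*x^3/21 + 3*x/2 + 8*log(cos(x/3))


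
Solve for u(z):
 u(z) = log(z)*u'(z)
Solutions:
 u(z) = C1*exp(li(z))


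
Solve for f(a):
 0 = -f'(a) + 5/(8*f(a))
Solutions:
 f(a) = -sqrt(C1 + 5*a)/2
 f(a) = sqrt(C1 + 5*a)/2


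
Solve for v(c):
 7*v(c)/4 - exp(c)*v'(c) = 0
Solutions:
 v(c) = C1*exp(-7*exp(-c)/4)


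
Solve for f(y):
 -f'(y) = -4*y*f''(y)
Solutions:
 f(y) = C1 + C2*y^(5/4)


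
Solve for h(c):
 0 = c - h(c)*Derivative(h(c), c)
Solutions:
 h(c) = -sqrt(C1 + c^2)
 h(c) = sqrt(C1 + c^2)


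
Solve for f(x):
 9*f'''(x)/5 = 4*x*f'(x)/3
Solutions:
 f(x) = C1 + Integral(C2*airyai(20^(1/3)*x/3) + C3*airybi(20^(1/3)*x/3), x)


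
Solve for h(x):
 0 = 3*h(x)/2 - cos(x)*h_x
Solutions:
 h(x) = C1*(sin(x) + 1)^(3/4)/(sin(x) - 1)^(3/4)


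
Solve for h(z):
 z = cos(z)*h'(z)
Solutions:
 h(z) = C1 + Integral(z/cos(z), z)


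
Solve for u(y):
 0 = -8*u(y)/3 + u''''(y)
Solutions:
 u(y) = C1*exp(-6^(3/4)*y/3) + C2*exp(6^(3/4)*y/3) + C3*sin(6^(3/4)*y/3) + C4*cos(6^(3/4)*y/3)


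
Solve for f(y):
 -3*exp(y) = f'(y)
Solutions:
 f(y) = C1 - 3*exp(y)


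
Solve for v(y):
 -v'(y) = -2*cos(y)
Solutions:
 v(y) = C1 + 2*sin(y)


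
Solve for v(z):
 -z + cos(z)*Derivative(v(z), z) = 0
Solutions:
 v(z) = C1 + Integral(z/cos(z), z)


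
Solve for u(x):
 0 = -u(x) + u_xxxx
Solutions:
 u(x) = C1*exp(-x) + C2*exp(x) + C3*sin(x) + C4*cos(x)


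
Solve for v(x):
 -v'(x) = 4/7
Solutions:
 v(x) = C1 - 4*x/7


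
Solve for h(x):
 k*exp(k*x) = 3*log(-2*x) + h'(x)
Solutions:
 h(x) = C1 - 3*x*log(-x) + 3*x*(1 - log(2)) + exp(k*x)


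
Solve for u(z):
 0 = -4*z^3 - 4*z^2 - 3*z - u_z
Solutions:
 u(z) = C1 - z^4 - 4*z^3/3 - 3*z^2/2


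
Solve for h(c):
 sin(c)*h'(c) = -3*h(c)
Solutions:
 h(c) = C1*(cos(c) + 1)^(3/2)/(cos(c) - 1)^(3/2)


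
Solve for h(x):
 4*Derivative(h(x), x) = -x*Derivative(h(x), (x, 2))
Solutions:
 h(x) = C1 + C2/x^3


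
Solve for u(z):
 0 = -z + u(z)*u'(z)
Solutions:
 u(z) = -sqrt(C1 + z^2)
 u(z) = sqrt(C1 + z^2)


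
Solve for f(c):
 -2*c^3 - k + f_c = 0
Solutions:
 f(c) = C1 + c^4/2 + c*k


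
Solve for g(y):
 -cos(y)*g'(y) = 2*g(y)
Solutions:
 g(y) = C1*(sin(y) - 1)/(sin(y) + 1)


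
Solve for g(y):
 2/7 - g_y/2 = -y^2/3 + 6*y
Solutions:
 g(y) = C1 + 2*y^3/9 - 6*y^2 + 4*y/7


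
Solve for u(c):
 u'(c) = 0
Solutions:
 u(c) = C1


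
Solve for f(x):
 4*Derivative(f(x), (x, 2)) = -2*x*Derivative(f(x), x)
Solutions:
 f(x) = C1 + C2*erf(x/2)


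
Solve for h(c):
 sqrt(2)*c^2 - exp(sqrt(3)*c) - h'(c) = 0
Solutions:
 h(c) = C1 + sqrt(2)*c^3/3 - sqrt(3)*exp(sqrt(3)*c)/3


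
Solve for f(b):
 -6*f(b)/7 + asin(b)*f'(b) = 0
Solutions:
 f(b) = C1*exp(6*Integral(1/asin(b), b)/7)


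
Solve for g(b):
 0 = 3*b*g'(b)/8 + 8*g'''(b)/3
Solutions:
 g(b) = C1 + Integral(C2*airyai(-3^(2/3)*b/4) + C3*airybi(-3^(2/3)*b/4), b)


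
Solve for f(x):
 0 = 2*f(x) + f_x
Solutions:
 f(x) = C1*exp(-2*x)


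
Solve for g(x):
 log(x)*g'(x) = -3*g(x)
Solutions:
 g(x) = C1*exp(-3*li(x))


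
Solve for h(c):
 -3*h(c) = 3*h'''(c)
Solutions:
 h(c) = C3*exp(-c) + (C1*sin(sqrt(3)*c/2) + C2*cos(sqrt(3)*c/2))*exp(c/2)


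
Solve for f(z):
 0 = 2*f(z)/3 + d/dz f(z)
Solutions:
 f(z) = C1*exp(-2*z/3)


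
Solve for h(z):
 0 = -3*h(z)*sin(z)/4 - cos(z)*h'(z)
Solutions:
 h(z) = C1*cos(z)^(3/4)


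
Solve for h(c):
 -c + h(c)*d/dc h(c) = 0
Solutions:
 h(c) = -sqrt(C1 + c^2)
 h(c) = sqrt(C1 + c^2)


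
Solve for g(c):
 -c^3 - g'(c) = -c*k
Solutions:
 g(c) = C1 - c^4/4 + c^2*k/2


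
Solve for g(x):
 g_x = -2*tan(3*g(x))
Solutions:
 g(x) = -asin(C1*exp(-6*x))/3 + pi/3
 g(x) = asin(C1*exp(-6*x))/3


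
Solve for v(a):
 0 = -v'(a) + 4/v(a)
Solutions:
 v(a) = -sqrt(C1 + 8*a)
 v(a) = sqrt(C1 + 8*a)


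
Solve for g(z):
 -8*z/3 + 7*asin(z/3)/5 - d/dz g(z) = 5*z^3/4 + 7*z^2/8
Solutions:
 g(z) = C1 - 5*z^4/16 - 7*z^3/24 - 4*z^2/3 + 7*z*asin(z/3)/5 + 7*sqrt(9 - z^2)/5


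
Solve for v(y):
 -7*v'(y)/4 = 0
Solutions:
 v(y) = C1


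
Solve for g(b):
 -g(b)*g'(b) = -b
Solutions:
 g(b) = -sqrt(C1 + b^2)
 g(b) = sqrt(C1 + b^2)


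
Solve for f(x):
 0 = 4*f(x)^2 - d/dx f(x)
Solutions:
 f(x) = -1/(C1 + 4*x)


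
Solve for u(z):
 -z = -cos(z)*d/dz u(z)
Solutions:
 u(z) = C1 + Integral(z/cos(z), z)


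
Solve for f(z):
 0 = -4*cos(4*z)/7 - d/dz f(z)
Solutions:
 f(z) = C1 - sin(4*z)/7


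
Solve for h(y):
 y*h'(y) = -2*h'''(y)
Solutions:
 h(y) = C1 + Integral(C2*airyai(-2^(2/3)*y/2) + C3*airybi(-2^(2/3)*y/2), y)


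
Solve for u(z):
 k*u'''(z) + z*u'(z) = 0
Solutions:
 u(z) = C1 + Integral(C2*airyai(z*(-1/k)^(1/3)) + C3*airybi(z*(-1/k)^(1/3)), z)


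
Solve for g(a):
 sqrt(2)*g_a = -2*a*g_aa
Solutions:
 g(a) = C1 + C2*a^(1 - sqrt(2)/2)


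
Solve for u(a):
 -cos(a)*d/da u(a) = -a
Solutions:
 u(a) = C1 + Integral(a/cos(a), a)


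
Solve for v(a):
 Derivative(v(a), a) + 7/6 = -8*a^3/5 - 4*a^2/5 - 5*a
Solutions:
 v(a) = C1 - 2*a^4/5 - 4*a^3/15 - 5*a^2/2 - 7*a/6


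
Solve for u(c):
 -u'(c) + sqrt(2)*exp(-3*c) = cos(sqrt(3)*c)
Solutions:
 u(c) = C1 - sqrt(3)*sin(sqrt(3)*c)/3 - sqrt(2)*exp(-3*c)/3


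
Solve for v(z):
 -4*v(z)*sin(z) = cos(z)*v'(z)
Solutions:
 v(z) = C1*cos(z)^4


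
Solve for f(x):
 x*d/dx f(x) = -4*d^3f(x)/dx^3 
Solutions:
 f(x) = C1 + Integral(C2*airyai(-2^(1/3)*x/2) + C3*airybi(-2^(1/3)*x/2), x)


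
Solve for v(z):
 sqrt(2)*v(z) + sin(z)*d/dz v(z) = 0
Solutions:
 v(z) = C1*(cos(z) + 1)^(sqrt(2)/2)/(cos(z) - 1)^(sqrt(2)/2)


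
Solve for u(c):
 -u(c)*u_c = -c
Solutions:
 u(c) = -sqrt(C1 + c^2)
 u(c) = sqrt(C1 + c^2)


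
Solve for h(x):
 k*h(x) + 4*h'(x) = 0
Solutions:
 h(x) = C1*exp(-k*x/4)


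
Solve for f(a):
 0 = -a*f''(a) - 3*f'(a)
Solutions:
 f(a) = C1 + C2/a^2


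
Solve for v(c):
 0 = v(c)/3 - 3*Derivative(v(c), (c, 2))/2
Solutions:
 v(c) = C1*exp(-sqrt(2)*c/3) + C2*exp(sqrt(2)*c/3)


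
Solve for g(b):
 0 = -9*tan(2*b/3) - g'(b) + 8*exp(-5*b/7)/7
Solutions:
 g(b) = C1 - 27*log(tan(2*b/3)^2 + 1)/4 - 8*exp(-5*b/7)/5


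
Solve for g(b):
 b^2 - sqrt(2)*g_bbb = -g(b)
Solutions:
 g(b) = C3*exp(2^(5/6)*b/2) - b^2 + (C1*sin(2^(5/6)*sqrt(3)*b/4) + C2*cos(2^(5/6)*sqrt(3)*b/4))*exp(-2^(5/6)*b/4)


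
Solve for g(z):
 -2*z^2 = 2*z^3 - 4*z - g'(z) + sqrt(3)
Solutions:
 g(z) = C1 + z^4/2 + 2*z^3/3 - 2*z^2 + sqrt(3)*z


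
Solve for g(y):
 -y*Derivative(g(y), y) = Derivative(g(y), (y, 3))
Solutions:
 g(y) = C1 + Integral(C2*airyai(-y) + C3*airybi(-y), y)


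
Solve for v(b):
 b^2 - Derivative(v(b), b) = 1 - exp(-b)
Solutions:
 v(b) = C1 + b^3/3 - b - exp(-b)


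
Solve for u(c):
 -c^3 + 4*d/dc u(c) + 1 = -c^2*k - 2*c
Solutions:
 u(c) = C1 + c^4/16 - c^3*k/12 - c^2/4 - c/4


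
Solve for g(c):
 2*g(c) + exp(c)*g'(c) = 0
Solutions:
 g(c) = C1*exp(2*exp(-c))


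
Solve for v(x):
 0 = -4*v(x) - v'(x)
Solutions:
 v(x) = C1*exp(-4*x)


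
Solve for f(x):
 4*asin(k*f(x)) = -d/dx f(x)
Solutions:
 Integral(1/asin(_y*k), (_y, f(x))) = C1 - 4*x


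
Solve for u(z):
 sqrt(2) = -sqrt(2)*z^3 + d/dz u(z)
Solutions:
 u(z) = C1 + sqrt(2)*z^4/4 + sqrt(2)*z


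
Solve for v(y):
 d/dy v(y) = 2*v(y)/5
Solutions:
 v(y) = C1*exp(2*y/5)


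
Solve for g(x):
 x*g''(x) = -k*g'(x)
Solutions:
 g(x) = C1 + x^(1 - re(k))*(C2*sin(log(x)*Abs(im(k))) + C3*cos(log(x)*im(k)))


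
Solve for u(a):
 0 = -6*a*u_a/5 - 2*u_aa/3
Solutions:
 u(a) = C1 + C2*erf(3*sqrt(10)*a/10)


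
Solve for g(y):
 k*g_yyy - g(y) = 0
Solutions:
 g(y) = C1*exp(y*(1/k)^(1/3)) + C2*exp(y*(-1 + sqrt(3)*I)*(1/k)^(1/3)/2) + C3*exp(-y*(1 + sqrt(3)*I)*(1/k)^(1/3)/2)


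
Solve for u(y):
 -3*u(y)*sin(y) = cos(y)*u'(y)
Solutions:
 u(y) = C1*cos(y)^3


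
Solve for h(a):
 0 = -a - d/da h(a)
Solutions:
 h(a) = C1 - a^2/2


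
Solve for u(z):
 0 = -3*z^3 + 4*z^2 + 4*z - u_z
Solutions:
 u(z) = C1 - 3*z^4/4 + 4*z^3/3 + 2*z^2


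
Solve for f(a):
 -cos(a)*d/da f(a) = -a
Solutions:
 f(a) = C1 + Integral(a/cos(a), a)


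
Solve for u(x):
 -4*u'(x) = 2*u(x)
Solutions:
 u(x) = C1*exp(-x/2)


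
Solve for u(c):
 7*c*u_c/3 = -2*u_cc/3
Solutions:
 u(c) = C1 + C2*erf(sqrt(7)*c/2)


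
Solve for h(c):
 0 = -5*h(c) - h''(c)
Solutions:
 h(c) = C1*sin(sqrt(5)*c) + C2*cos(sqrt(5)*c)


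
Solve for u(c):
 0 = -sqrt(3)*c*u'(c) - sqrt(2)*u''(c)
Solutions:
 u(c) = C1 + C2*erf(6^(1/4)*c/2)


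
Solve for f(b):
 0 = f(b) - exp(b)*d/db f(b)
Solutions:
 f(b) = C1*exp(-exp(-b))


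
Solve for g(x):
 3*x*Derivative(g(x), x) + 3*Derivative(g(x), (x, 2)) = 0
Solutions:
 g(x) = C1 + C2*erf(sqrt(2)*x/2)


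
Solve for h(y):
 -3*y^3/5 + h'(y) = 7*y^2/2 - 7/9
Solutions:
 h(y) = C1 + 3*y^4/20 + 7*y^3/6 - 7*y/9


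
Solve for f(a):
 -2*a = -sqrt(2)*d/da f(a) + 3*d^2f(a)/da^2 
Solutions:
 f(a) = C1 + C2*exp(sqrt(2)*a/3) + sqrt(2)*a^2/2 + 3*a


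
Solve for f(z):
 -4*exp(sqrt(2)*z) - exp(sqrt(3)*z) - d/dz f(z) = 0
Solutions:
 f(z) = C1 - 2*sqrt(2)*exp(sqrt(2)*z) - sqrt(3)*exp(sqrt(3)*z)/3


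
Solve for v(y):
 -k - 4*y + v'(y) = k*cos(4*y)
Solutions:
 v(y) = C1 + k*y + k*sin(4*y)/4 + 2*y^2


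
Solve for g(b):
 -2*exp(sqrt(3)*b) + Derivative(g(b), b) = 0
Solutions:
 g(b) = C1 + 2*sqrt(3)*exp(sqrt(3)*b)/3


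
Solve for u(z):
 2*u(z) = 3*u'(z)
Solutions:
 u(z) = C1*exp(2*z/3)


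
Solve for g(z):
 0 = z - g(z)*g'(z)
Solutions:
 g(z) = -sqrt(C1 + z^2)
 g(z) = sqrt(C1 + z^2)


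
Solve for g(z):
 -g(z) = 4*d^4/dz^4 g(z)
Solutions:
 g(z) = (C1*sin(z/2) + C2*cos(z/2))*exp(-z/2) + (C3*sin(z/2) + C4*cos(z/2))*exp(z/2)


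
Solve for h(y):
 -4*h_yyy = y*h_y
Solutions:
 h(y) = C1 + Integral(C2*airyai(-2^(1/3)*y/2) + C3*airybi(-2^(1/3)*y/2), y)


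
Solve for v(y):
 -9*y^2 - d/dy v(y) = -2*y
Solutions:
 v(y) = C1 - 3*y^3 + y^2


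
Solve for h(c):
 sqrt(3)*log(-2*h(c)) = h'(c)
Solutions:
 -sqrt(3)*Integral(1/(log(-_y) + log(2)), (_y, h(c)))/3 = C1 - c


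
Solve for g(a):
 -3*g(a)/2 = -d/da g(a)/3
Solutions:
 g(a) = C1*exp(9*a/2)


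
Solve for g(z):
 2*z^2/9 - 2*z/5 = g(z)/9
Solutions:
 g(z) = 2*z*(5*z - 9)/5


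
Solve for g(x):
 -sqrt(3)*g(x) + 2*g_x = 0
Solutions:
 g(x) = C1*exp(sqrt(3)*x/2)


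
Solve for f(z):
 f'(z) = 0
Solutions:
 f(z) = C1


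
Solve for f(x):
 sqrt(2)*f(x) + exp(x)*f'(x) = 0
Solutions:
 f(x) = C1*exp(sqrt(2)*exp(-x))


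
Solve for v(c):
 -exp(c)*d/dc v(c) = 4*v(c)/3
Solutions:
 v(c) = C1*exp(4*exp(-c)/3)


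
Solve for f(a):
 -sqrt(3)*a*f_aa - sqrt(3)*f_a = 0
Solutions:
 f(a) = C1 + C2*log(a)


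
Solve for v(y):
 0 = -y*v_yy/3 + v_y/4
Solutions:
 v(y) = C1 + C2*y^(7/4)


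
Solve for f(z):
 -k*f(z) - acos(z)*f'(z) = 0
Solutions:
 f(z) = C1*exp(-k*Integral(1/acos(z), z))


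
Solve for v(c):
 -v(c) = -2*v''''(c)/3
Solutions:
 v(c) = C1*exp(-2^(3/4)*3^(1/4)*c/2) + C2*exp(2^(3/4)*3^(1/4)*c/2) + C3*sin(2^(3/4)*3^(1/4)*c/2) + C4*cos(2^(3/4)*3^(1/4)*c/2)


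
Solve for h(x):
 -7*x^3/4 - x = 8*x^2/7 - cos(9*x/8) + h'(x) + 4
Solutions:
 h(x) = C1 - 7*x^4/16 - 8*x^3/21 - x^2/2 - 4*x + 8*sin(9*x/8)/9


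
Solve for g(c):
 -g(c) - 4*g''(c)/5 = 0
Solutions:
 g(c) = C1*sin(sqrt(5)*c/2) + C2*cos(sqrt(5)*c/2)


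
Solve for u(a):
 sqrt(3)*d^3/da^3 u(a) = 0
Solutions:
 u(a) = C1 + C2*a + C3*a^2


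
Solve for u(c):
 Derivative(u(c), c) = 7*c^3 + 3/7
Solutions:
 u(c) = C1 + 7*c^4/4 + 3*c/7


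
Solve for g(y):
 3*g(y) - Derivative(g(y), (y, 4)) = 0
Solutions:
 g(y) = C1*exp(-3^(1/4)*y) + C2*exp(3^(1/4)*y) + C3*sin(3^(1/4)*y) + C4*cos(3^(1/4)*y)


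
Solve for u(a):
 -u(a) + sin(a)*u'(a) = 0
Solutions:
 u(a) = C1*sqrt(cos(a) - 1)/sqrt(cos(a) + 1)


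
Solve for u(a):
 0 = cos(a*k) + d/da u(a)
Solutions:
 u(a) = C1 - sin(a*k)/k


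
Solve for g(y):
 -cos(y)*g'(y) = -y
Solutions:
 g(y) = C1 + Integral(y/cos(y), y)


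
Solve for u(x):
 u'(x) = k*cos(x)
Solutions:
 u(x) = C1 + k*sin(x)


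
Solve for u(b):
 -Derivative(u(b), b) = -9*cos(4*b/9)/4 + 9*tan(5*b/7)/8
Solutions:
 u(b) = C1 + 63*log(cos(5*b/7))/40 + 81*sin(4*b/9)/16


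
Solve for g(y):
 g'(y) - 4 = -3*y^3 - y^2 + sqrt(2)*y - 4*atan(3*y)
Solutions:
 g(y) = C1 - 3*y^4/4 - y^3/3 + sqrt(2)*y^2/2 - 4*y*atan(3*y) + 4*y + 2*log(9*y^2 + 1)/3


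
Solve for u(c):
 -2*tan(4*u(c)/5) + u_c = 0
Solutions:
 u(c) = -5*asin(C1*exp(8*c/5))/4 + 5*pi/4
 u(c) = 5*asin(C1*exp(8*c/5))/4


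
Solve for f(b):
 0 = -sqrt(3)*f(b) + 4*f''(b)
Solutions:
 f(b) = C1*exp(-3^(1/4)*b/2) + C2*exp(3^(1/4)*b/2)


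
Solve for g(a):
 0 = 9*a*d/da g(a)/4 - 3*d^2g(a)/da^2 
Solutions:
 g(a) = C1 + C2*erfi(sqrt(6)*a/4)


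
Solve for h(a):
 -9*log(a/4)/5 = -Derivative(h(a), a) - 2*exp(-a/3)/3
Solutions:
 h(a) = C1 + 9*a*log(a)/5 + 9*a*(-2*log(2) - 1)/5 + 2*exp(-a/3)


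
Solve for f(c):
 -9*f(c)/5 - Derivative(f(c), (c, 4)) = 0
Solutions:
 f(c) = (C1*sin(5^(3/4)*sqrt(6)*c/10) + C2*cos(5^(3/4)*sqrt(6)*c/10))*exp(-5^(3/4)*sqrt(6)*c/10) + (C3*sin(5^(3/4)*sqrt(6)*c/10) + C4*cos(5^(3/4)*sqrt(6)*c/10))*exp(5^(3/4)*sqrt(6)*c/10)


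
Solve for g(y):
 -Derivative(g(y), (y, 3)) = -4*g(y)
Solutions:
 g(y) = C3*exp(2^(2/3)*y) + (C1*sin(2^(2/3)*sqrt(3)*y/2) + C2*cos(2^(2/3)*sqrt(3)*y/2))*exp(-2^(2/3)*y/2)


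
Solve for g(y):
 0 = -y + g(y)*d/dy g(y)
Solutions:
 g(y) = -sqrt(C1 + y^2)
 g(y) = sqrt(C1 + y^2)


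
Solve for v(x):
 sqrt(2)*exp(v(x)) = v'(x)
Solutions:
 v(x) = log(-1/(C1 + sqrt(2)*x))


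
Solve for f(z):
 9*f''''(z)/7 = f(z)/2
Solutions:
 f(z) = C1*exp(-2^(3/4)*sqrt(3)*7^(1/4)*z/6) + C2*exp(2^(3/4)*sqrt(3)*7^(1/4)*z/6) + C3*sin(2^(3/4)*sqrt(3)*7^(1/4)*z/6) + C4*cos(2^(3/4)*sqrt(3)*7^(1/4)*z/6)


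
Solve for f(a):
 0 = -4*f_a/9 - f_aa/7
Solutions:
 f(a) = C1 + C2*exp(-28*a/9)


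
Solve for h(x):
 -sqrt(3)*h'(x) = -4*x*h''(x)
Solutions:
 h(x) = C1 + C2*x^(sqrt(3)/4 + 1)


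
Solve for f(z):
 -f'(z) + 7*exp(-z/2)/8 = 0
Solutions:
 f(z) = C1 - 7*exp(-z/2)/4


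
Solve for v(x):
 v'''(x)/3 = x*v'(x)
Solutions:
 v(x) = C1 + Integral(C2*airyai(3^(1/3)*x) + C3*airybi(3^(1/3)*x), x)


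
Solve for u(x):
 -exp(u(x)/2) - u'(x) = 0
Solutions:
 u(x) = 2*log(1/(C1 + x)) + 2*log(2)


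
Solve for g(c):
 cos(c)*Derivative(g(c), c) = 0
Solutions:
 g(c) = C1


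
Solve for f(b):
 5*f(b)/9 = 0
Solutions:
 f(b) = 0


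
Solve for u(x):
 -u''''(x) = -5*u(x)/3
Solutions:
 u(x) = C1*exp(-3^(3/4)*5^(1/4)*x/3) + C2*exp(3^(3/4)*5^(1/4)*x/3) + C3*sin(3^(3/4)*5^(1/4)*x/3) + C4*cos(3^(3/4)*5^(1/4)*x/3)


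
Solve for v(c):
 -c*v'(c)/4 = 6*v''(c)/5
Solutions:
 v(c) = C1 + C2*erf(sqrt(15)*c/12)


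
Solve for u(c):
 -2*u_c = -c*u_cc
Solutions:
 u(c) = C1 + C2*c^3


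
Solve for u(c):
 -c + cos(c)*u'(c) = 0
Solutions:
 u(c) = C1 + Integral(c/cos(c), c)


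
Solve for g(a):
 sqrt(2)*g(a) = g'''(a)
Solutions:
 g(a) = C3*exp(2^(1/6)*a) + (C1*sin(2^(1/6)*sqrt(3)*a/2) + C2*cos(2^(1/6)*sqrt(3)*a/2))*exp(-2^(1/6)*a/2)


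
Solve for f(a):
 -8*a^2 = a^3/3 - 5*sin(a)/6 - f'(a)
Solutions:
 f(a) = C1 + a^4/12 + 8*a^3/3 + 5*cos(a)/6


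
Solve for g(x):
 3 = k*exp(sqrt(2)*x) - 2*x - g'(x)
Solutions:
 g(x) = C1 + sqrt(2)*k*exp(sqrt(2)*x)/2 - x^2 - 3*x


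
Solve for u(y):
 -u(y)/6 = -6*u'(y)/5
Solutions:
 u(y) = C1*exp(5*y/36)


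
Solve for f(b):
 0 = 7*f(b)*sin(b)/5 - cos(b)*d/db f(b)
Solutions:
 f(b) = C1/cos(b)^(7/5)


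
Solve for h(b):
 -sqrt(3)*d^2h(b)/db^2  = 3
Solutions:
 h(b) = C1 + C2*b - sqrt(3)*b^2/2


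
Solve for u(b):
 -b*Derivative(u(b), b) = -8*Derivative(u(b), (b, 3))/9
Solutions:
 u(b) = C1 + Integral(C2*airyai(3^(2/3)*b/2) + C3*airybi(3^(2/3)*b/2), b)


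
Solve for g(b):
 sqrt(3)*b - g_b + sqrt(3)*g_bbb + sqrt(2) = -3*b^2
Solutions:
 g(b) = C1 + C2*exp(-3^(3/4)*b/3) + C3*exp(3^(3/4)*b/3) + b^3 + sqrt(3)*b^2/2 + sqrt(2)*b + 6*sqrt(3)*b


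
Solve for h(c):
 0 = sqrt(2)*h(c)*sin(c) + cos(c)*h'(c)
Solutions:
 h(c) = C1*cos(c)^(sqrt(2))


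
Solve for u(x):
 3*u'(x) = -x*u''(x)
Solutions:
 u(x) = C1 + C2/x^2


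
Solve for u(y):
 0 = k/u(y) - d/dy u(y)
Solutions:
 u(y) = -sqrt(C1 + 2*k*y)
 u(y) = sqrt(C1 + 2*k*y)


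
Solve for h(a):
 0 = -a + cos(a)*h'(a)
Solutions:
 h(a) = C1 + Integral(a/cos(a), a)


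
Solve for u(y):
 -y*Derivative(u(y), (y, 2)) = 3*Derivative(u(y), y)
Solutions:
 u(y) = C1 + C2/y^2


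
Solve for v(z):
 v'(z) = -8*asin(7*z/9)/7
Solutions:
 v(z) = C1 - 8*z*asin(7*z/9)/7 - 8*sqrt(81 - 49*z^2)/49


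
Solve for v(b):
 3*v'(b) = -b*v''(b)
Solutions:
 v(b) = C1 + C2/b^2


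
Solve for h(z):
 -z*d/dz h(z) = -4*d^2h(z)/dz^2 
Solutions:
 h(z) = C1 + C2*erfi(sqrt(2)*z/4)


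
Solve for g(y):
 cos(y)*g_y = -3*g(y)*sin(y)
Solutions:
 g(y) = C1*cos(y)^3


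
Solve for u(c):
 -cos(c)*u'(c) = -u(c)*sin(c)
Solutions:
 u(c) = C1/cos(c)


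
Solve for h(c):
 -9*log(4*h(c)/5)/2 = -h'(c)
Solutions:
 -2*Integral(1/(log(_y) - log(5) + 2*log(2)), (_y, h(c)))/9 = C1 - c


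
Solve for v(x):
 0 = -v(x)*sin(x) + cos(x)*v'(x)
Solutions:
 v(x) = C1/cos(x)


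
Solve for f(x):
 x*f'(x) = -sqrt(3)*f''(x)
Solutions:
 f(x) = C1 + C2*erf(sqrt(2)*3^(3/4)*x/6)


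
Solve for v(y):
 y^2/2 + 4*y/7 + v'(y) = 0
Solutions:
 v(y) = C1 - y^3/6 - 2*y^2/7


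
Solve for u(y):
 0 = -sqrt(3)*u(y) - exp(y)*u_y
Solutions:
 u(y) = C1*exp(sqrt(3)*exp(-y))


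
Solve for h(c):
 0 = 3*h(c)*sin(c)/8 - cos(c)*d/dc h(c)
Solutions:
 h(c) = C1/cos(c)^(3/8)


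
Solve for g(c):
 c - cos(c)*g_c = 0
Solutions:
 g(c) = C1 + Integral(c/cos(c), c)


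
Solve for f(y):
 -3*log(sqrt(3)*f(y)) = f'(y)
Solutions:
 2*Integral(1/(2*log(_y) + log(3)), (_y, f(y)))/3 = C1 - y


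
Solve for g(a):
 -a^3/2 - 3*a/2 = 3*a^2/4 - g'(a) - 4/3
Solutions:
 g(a) = C1 + a^4/8 + a^3/4 + 3*a^2/4 - 4*a/3


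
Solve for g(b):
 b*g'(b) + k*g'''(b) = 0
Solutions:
 g(b) = C1 + Integral(C2*airyai(b*(-1/k)^(1/3)) + C3*airybi(b*(-1/k)^(1/3)), b)


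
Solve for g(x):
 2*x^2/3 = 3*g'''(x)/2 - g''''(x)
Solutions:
 g(x) = C1 + C2*x + C3*x^2 + C4*exp(3*x/2) + x^5/135 + 2*x^4/81 + 16*x^3/243


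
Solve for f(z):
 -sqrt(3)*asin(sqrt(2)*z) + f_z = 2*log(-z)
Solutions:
 f(z) = C1 + 2*z*log(-z) - 2*z + sqrt(3)*(z*asin(sqrt(2)*z) + sqrt(2)*sqrt(1 - 2*z^2)/2)


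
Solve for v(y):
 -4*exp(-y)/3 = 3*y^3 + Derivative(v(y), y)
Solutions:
 v(y) = C1 - 3*y^4/4 + 4*exp(-y)/3


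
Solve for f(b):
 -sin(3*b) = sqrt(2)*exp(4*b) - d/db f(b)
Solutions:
 f(b) = C1 + sqrt(2)*exp(4*b)/4 - cos(3*b)/3


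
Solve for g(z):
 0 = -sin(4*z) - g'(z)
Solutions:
 g(z) = C1 + cos(4*z)/4


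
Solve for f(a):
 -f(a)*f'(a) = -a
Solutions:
 f(a) = -sqrt(C1 + a^2)
 f(a) = sqrt(C1 + a^2)


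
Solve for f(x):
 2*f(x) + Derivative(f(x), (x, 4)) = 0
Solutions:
 f(x) = (C1*sin(2^(3/4)*x/2) + C2*cos(2^(3/4)*x/2))*exp(-2^(3/4)*x/2) + (C3*sin(2^(3/4)*x/2) + C4*cos(2^(3/4)*x/2))*exp(2^(3/4)*x/2)


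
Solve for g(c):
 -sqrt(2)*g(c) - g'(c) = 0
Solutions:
 g(c) = C1*exp(-sqrt(2)*c)


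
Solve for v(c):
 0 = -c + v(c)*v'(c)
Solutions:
 v(c) = -sqrt(C1 + c^2)
 v(c) = sqrt(C1 + c^2)


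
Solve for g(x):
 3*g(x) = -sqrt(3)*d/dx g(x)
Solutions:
 g(x) = C1*exp(-sqrt(3)*x)


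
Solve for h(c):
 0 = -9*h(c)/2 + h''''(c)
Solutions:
 h(c) = C1*exp(-2^(3/4)*sqrt(3)*c/2) + C2*exp(2^(3/4)*sqrt(3)*c/2) + C3*sin(2^(3/4)*sqrt(3)*c/2) + C4*cos(2^(3/4)*sqrt(3)*c/2)


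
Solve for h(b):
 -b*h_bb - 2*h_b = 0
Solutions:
 h(b) = C1 + C2/b


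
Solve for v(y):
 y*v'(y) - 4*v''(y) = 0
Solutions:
 v(y) = C1 + C2*erfi(sqrt(2)*y/4)


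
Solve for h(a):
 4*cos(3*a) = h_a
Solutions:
 h(a) = C1 + 4*sin(3*a)/3


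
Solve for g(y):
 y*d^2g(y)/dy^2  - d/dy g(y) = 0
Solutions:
 g(y) = C1 + C2*y^2


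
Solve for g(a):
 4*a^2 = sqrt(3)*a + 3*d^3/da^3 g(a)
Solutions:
 g(a) = C1 + C2*a + C3*a^2 + a^5/45 - sqrt(3)*a^4/72


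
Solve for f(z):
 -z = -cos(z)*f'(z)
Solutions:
 f(z) = C1 + Integral(z/cos(z), z)


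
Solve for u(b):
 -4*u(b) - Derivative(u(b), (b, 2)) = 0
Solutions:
 u(b) = C1*sin(2*b) + C2*cos(2*b)


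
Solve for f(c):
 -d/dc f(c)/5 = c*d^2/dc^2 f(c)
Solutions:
 f(c) = C1 + C2*c^(4/5)


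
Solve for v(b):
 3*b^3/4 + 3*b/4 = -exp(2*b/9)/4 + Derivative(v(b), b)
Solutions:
 v(b) = C1 + 3*b^4/16 + 3*b^2/8 + 9*exp(2*b/9)/8


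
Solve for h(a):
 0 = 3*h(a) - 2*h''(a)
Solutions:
 h(a) = C1*exp(-sqrt(6)*a/2) + C2*exp(sqrt(6)*a/2)


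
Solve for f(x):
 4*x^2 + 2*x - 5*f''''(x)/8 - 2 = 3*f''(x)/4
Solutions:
 f(x) = C1 + C2*x + C3*sin(sqrt(30)*x/5) + C4*cos(sqrt(30)*x/5) + 4*x^4/9 + 4*x^3/9 - 52*x^2/9


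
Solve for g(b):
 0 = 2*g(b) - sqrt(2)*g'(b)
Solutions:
 g(b) = C1*exp(sqrt(2)*b)


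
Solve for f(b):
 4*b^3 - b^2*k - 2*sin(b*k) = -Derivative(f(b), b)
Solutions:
 f(b) = C1 - b^4 + b^3*k/3 - 2*cos(b*k)/k


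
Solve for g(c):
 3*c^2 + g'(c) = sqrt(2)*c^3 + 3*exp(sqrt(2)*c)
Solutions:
 g(c) = C1 + sqrt(2)*c^4/4 - c^3 + 3*sqrt(2)*exp(sqrt(2)*c)/2


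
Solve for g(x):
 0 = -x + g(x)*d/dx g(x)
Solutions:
 g(x) = -sqrt(C1 + x^2)
 g(x) = sqrt(C1 + x^2)


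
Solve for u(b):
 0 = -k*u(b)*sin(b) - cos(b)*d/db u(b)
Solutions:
 u(b) = C1*exp(k*log(cos(b)))


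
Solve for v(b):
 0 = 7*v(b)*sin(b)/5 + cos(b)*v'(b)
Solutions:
 v(b) = C1*cos(b)^(7/5)


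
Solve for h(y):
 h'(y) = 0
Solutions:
 h(y) = C1


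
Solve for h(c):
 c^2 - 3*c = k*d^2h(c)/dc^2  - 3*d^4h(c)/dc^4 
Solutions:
 h(c) = C1 + C2*c + C3*exp(-sqrt(3)*c*sqrt(k)/3) + C4*exp(sqrt(3)*c*sqrt(k)/3) + c^4/(12*k) - c^3/(2*k) + 3*c^2/k^2


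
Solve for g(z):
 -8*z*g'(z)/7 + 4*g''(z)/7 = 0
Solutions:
 g(z) = C1 + C2*erfi(z)


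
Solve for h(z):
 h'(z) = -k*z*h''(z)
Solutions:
 h(z) = C1 + z^(((re(k) - 1)*re(k) + im(k)^2)/(re(k)^2 + im(k)^2))*(C2*sin(log(z)*Abs(im(k))/(re(k)^2 + im(k)^2)) + C3*cos(log(z)*im(k)/(re(k)^2 + im(k)^2)))


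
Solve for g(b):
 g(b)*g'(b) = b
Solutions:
 g(b) = -sqrt(C1 + b^2)
 g(b) = sqrt(C1 + b^2)


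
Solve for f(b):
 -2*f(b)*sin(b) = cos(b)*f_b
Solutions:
 f(b) = C1*cos(b)^2


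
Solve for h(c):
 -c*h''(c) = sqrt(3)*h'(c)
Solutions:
 h(c) = C1 + C2*c^(1 - sqrt(3))


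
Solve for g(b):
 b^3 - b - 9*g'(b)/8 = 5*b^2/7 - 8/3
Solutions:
 g(b) = C1 + 2*b^4/9 - 40*b^3/189 - 4*b^2/9 + 64*b/27


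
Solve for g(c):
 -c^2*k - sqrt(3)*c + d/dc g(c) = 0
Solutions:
 g(c) = C1 + c^3*k/3 + sqrt(3)*c^2/2


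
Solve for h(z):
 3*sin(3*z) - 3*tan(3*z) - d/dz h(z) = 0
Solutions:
 h(z) = C1 + log(cos(3*z)) - cos(3*z)


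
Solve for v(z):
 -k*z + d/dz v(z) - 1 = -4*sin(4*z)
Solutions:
 v(z) = C1 + k*z^2/2 + z + cos(4*z)


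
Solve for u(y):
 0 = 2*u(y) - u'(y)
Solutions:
 u(y) = C1*exp(2*y)


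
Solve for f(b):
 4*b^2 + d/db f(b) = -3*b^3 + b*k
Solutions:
 f(b) = C1 - 3*b^4/4 - 4*b^3/3 + b^2*k/2


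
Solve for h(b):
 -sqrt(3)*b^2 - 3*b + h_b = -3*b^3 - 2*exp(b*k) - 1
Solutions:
 h(b) = C1 - 3*b^4/4 + sqrt(3)*b^3/3 + 3*b^2/2 - b - 2*exp(b*k)/k


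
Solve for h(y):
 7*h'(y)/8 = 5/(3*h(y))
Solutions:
 h(y) = -sqrt(C1 + 1680*y)/21
 h(y) = sqrt(C1 + 1680*y)/21


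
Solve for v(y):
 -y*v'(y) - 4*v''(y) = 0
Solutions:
 v(y) = C1 + C2*erf(sqrt(2)*y/4)


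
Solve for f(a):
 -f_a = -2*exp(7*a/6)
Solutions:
 f(a) = C1 + 12*exp(7*a/6)/7


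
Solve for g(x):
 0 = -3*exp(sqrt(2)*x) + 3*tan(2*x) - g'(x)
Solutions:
 g(x) = C1 - 3*sqrt(2)*exp(sqrt(2)*x)/2 - 3*log(cos(2*x))/2


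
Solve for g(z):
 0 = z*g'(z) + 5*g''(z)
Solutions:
 g(z) = C1 + C2*erf(sqrt(10)*z/10)


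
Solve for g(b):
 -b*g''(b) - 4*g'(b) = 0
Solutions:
 g(b) = C1 + C2/b^3


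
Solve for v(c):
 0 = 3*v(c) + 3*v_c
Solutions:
 v(c) = C1*exp(-c)


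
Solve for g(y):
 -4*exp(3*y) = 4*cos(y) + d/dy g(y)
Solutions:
 g(y) = C1 - 4*exp(3*y)/3 - 4*sin(y)


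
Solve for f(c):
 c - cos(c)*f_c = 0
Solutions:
 f(c) = C1 + Integral(c/cos(c), c)


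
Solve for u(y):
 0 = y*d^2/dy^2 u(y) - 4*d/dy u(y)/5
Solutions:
 u(y) = C1 + C2*y^(9/5)


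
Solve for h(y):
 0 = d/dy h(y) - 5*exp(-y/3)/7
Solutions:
 h(y) = C1 - 15*exp(-y/3)/7


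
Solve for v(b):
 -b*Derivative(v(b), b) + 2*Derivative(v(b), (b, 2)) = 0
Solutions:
 v(b) = C1 + C2*erfi(b/2)


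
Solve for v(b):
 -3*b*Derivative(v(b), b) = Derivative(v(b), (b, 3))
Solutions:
 v(b) = C1 + Integral(C2*airyai(-3^(1/3)*b) + C3*airybi(-3^(1/3)*b), b)


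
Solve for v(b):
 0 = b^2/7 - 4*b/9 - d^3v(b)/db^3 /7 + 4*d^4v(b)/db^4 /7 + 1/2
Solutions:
 v(b) = C1 + C2*b + C3*b^2 + C4*exp(b/4) + b^5/60 + 11*b^4/54 + 415*b^3/108


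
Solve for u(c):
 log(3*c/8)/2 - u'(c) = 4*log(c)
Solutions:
 u(c) = C1 - 7*c*log(c)/2 - 3*c*log(2)/2 + c*log(3)/2 + 7*c/2


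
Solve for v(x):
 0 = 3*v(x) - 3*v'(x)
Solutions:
 v(x) = C1*exp(x)


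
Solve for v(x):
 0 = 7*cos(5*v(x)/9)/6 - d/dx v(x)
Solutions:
 -7*x/6 - 9*log(sin(5*v(x)/9) - 1)/10 + 9*log(sin(5*v(x)/9) + 1)/10 = C1


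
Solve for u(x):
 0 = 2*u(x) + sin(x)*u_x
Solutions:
 u(x) = C1*(cos(x) + 1)/(cos(x) - 1)


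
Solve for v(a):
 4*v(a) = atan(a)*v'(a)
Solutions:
 v(a) = C1*exp(4*Integral(1/atan(a), a))


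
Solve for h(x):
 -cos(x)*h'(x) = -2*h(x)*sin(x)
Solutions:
 h(x) = C1/cos(x)^2


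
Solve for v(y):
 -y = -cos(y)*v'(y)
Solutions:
 v(y) = C1 + Integral(y/cos(y), y)


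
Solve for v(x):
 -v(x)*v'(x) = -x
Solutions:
 v(x) = -sqrt(C1 + x^2)
 v(x) = sqrt(C1 + x^2)


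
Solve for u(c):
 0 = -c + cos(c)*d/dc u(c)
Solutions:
 u(c) = C1 + Integral(c/cos(c), c)


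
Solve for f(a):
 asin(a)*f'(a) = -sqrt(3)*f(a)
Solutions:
 f(a) = C1*exp(-sqrt(3)*Integral(1/asin(a), a))


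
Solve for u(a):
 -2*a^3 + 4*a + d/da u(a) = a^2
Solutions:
 u(a) = C1 + a^4/2 + a^3/3 - 2*a^2


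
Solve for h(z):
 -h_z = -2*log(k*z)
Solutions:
 h(z) = C1 + 2*z*log(k*z) - 2*z


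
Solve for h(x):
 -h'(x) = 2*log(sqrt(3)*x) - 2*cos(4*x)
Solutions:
 h(x) = C1 - 2*x*log(x) - x*log(3) + 2*x + sin(4*x)/2


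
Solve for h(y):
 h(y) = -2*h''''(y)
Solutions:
 h(y) = (C1*sin(2^(1/4)*y/2) + C2*cos(2^(1/4)*y/2))*exp(-2^(1/4)*y/2) + (C3*sin(2^(1/4)*y/2) + C4*cos(2^(1/4)*y/2))*exp(2^(1/4)*y/2)


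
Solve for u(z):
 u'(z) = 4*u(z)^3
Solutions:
 u(z) = -sqrt(2)*sqrt(-1/(C1 + 4*z))/2
 u(z) = sqrt(2)*sqrt(-1/(C1 + 4*z))/2


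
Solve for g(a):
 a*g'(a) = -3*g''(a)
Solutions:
 g(a) = C1 + C2*erf(sqrt(6)*a/6)


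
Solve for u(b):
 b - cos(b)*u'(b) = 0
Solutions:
 u(b) = C1 + Integral(b/cos(b), b)


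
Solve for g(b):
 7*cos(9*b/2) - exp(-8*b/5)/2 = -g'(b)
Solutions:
 g(b) = C1 - 14*sin(9*b/2)/9 - 5*exp(-8*b/5)/16


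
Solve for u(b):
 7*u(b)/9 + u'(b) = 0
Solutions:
 u(b) = C1*exp(-7*b/9)


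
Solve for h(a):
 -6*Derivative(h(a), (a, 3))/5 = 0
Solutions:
 h(a) = C1 + C2*a + C3*a^2


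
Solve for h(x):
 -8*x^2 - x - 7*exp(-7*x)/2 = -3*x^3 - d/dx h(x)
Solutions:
 h(x) = C1 - 3*x^4/4 + 8*x^3/3 + x^2/2 - exp(-7*x)/2


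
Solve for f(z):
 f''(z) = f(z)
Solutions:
 f(z) = C1*exp(-z) + C2*exp(z)


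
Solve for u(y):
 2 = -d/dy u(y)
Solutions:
 u(y) = C1 - 2*y


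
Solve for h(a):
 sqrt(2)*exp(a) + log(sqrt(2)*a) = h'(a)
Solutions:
 h(a) = C1 + a*log(a) + a*(-1 + log(2)/2) + sqrt(2)*exp(a)


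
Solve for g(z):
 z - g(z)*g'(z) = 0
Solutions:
 g(z) = -sqrt(C1 + z^2)
 g(z) = sqrt(C1 + z^2)


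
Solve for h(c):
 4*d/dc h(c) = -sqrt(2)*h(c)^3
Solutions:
 h(c) = -sqrt(2)*sqrt(-1/(C1 - sqrt(2)*c))
 h(c) = sqrt(2)*sqrt(-1/(C1 - sqrt(2)*c))


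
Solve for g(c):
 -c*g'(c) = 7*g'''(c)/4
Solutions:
 g(c) = C1 + Integral(C2*airyai(-14^(2/3)*c/7) + C3*airybi(-14^(2/3)*c/7), c)


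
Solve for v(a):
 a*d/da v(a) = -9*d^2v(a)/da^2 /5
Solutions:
 v(a) = C1 + C2*erf(sqrt(10)*a/6)


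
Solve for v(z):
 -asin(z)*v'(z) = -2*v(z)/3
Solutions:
 v(z) = C1*exp(2*Integral(1/asin(z), z)/3)


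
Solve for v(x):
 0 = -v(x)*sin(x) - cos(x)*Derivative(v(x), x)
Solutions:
 v(x) = C1*cos(x)


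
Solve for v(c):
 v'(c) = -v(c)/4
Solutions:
 v(c) = C1*exp(-c/4)


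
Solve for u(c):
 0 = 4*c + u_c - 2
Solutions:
 u(c) = C1 - 2*c^2 + 2*c


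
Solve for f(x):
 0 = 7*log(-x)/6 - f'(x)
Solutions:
 f(x) = C1 + 7*x*log(-x)/6 - 7*x/6


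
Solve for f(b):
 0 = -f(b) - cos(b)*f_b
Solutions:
 f(b) = C1*sqrt(sin(b) - 1)/sqrt(sin(b) + 1)


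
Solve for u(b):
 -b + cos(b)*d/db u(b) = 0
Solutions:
 u(b) = C1 + Integral(b/cos(b), b)


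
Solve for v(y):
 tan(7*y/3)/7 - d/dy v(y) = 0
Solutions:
 v(y) = C1 - 3*log(cos(7*y/3))/49


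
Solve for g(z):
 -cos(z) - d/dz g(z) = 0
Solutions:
 g(z) = C1 - sin(z)


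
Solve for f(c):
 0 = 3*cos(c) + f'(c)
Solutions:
 f(c) = C1 - 3*sin(c)


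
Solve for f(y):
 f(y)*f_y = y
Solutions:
 f(y) = -sqrt(C1 + y^2)
 f(y) = sqrt(C1 + y^2)


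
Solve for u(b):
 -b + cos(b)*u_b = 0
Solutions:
 u(b) = C1 + Integral(b/cos(b), b)


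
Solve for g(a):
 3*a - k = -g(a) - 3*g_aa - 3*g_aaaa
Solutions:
 g(a) = C1*exp(-sqrt(2)*3^(1/4)*a*(3 - sqrt(3))/12)*sin(sqrt(2)*3^(1/4)*a*(sqrt(3) + 3)/12) + C2*exp(-sqrt(2)*3^(1/4)*a*(3 - sqrt(3))/12)*cos(sqrt(2)*3^(1/4)*a*(sqrt(3) + 3)/12) + C3*exp(sqrt(2)*3^(1/4)*a*(3 - sqrt(3))/12)*sin(sqrt(2)*3^(1/4)*a*(sqrt(3) + 3)/12) + C4*exp(sqrt(2)*3^(1/4)*a*(3 - sqrt(3))/12)*cos(sqrt(2)*3^(1/4)*a*(sqrt(3) + 3)/12) - 3*a + k


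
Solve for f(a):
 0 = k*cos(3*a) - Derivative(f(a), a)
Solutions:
 f(a) = C1 + k*sin(3*a)/3


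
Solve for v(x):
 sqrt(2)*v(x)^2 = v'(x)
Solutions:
 v(x) = -1/(C1 + sqrt(2)*x)


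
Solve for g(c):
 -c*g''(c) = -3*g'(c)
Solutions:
 g(c) = C1 + C2*c^4


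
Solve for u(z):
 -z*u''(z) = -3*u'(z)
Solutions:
 u(z) = C1 + C2*z^4


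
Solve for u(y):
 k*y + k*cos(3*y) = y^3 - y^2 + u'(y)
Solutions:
 u(y) = C1 + k*y^2/2 + k*sin(3*y)/3 - y^4/4 + y^3/3


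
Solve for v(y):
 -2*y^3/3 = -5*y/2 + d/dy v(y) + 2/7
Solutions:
 v(y) = C1 - y^4/6 + 5*y^2/4 - 2*y/7


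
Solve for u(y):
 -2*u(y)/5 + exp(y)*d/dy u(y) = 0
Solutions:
 u(y) = C1*exp(-2*exp(-y)/5)


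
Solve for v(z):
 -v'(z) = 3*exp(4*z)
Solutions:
 v(z) = C1 - 3*exp(4*z)/4


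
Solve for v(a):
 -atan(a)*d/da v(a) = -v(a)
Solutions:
 v(a) = C1*exp(Integral(1/atan(a), a))


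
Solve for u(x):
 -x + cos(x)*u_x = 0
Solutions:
 u(x) = C1 + Integral(x/cos(x), x)


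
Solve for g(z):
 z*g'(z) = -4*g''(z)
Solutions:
 g(z) = C1 + C2*erf(sqrt(2)*z/4)


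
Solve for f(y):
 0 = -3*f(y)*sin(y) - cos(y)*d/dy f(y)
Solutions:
 f(y) = C1*cos(y)^3


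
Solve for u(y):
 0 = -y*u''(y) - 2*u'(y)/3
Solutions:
 u(y) = C1 + C2*y^(1/3)


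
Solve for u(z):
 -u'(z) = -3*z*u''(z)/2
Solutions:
 u(z) = C1 + C2*z^(5/3)
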